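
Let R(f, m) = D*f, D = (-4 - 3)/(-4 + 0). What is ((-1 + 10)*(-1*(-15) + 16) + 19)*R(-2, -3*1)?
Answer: -1043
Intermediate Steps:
D = 7/4 (D = -7/(-4) = -7*(-1/4) = 7/4 ≈ 1.7500)
R(f, m) = 7*f/4
((-1 + 10)*(-1*(-15) + 16) + 19)*R(-2, -3*1) = ((-1 + 10)*(-1*(-15) + 16) + 19)*((7/4)*(-2)) = (9*(15 + 16) + 19)*(-7/2) = (9*31 + 19)*(-7/2) = (279 + 19)*(-7/2) = 298*(-7/2) = -1043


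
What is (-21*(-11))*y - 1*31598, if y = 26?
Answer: -25592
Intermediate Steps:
(-21*(-11))*y - 1*31598 = -21*(-11)*26 - 1*31598 = 231*26 - 31598 = 6006 - 31598 = -25592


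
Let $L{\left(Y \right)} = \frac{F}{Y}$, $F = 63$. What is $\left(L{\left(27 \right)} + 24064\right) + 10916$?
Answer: $\frac{104947}{3} \approx 34982.0$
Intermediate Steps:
$L{\left(Y \right)} = \frac{63}{Y}$
$\left(L{\left(27 \right)} + 24064\right) + 10916 = \left(\frac{63}{27} + 24064\right) + 10916 = \left(63 \cdot \frac{1}{27} + 24064\right) + 10916 = \left(\frac{7}{3} + 24064\right) + 10916 = \frac{72199}{3} + 10916 = \frac{104947}{3}$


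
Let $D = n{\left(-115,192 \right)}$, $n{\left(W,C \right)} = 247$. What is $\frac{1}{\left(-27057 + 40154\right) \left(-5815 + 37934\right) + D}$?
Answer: $\frac{1}{420662790} \approx 2.3772 \cdot 10^{-9}$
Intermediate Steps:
$D = 247$
$\frac{1}{\left(-27057 + 40154\right) \left(-5815 + 37934\right) + D} = \frac{1}{\left(-27057 + 40154\right) \left(-5815 + 37934\right) + 247} = \frac{1}{13097 \cdot 32119 + 247} = \frac{1}{420662543 + 247} = \frac{1}{420662790}$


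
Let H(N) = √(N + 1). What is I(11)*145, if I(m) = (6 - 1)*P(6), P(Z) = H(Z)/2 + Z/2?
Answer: 2175 + 725*√7/2 ≈ 3134.1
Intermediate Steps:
H(N) = √(1 + N)
P(Z) = Z/2 + √(1 + Z)/2 (P(Z) = √(1 + Z)/2 + Z/2 = Z/2 + √(1 + Z)/2)
I(m) = 15 + 5*√7/2 (I(m) = (6 - 1)*((½)*6 + √(1 + 6)/2) = 5*(3 + √7/2) = 15 + 5*√7/2)
I(11)*145 = (15 + 5*√7/2)*145 = 2175 + 725*√7/2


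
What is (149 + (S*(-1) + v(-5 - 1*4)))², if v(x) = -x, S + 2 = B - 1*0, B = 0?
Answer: 25600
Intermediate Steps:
S = -2 (S = -2 + (0 - 1*0) = -2 + (0 + 0) = -2 + 0 = -2)
(149 + (S*(-1) + v(-5 - 1*4)))² = (149 + (-2*(-1) - (-5 - 1*4)))² = (149 + (2 - (-5 - 4)))² = (149 + (2 - 1*(-9)))² = (149 + (2 + 9))² = (149 + 11)² = 160² = 25600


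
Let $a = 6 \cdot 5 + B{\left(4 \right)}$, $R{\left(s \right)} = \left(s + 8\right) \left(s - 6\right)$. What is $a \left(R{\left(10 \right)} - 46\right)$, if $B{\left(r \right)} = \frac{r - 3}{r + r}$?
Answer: $\frac{3133}{4} \approx 783.25$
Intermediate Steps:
$B{\left(r \right)} = \frac{-3 + r}{2 r}$
$R{\left(s \right)} = \left(-6 + s\right) \left(8 + s\right)$ ($R{\left(s \right)} = \left(8 + s\right) \left(-6 + s\right) = \left(-6 + s\right) \left(8 + s\right)$)
$a = \frac{241}{8}$ ($a = 6 \cdot 5 + \frac{-3 + 4}{2 \cdot 4} = 30 + \frac{1}{2} \cdot \frac{1}{4} \cdot 1 = 30 + \frac{1}{8} = \frac{241}{8} \approx 30.125$)
$a \left(R{\left(10 \right)} - 46\right) = \frac{241 \left(\left(-48 + 10^{2} + 2 \cdot 10\right) - 46\right)}{8} = \frac{241 \left(\left(-48 + 100 + 20\right) - 46\right)}{8} = \frac{241 \left(72 - 46\right)}{8} = \frac{241}{8} \cdot 26 = \frac{3133}{4}$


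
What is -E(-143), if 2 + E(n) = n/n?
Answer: 1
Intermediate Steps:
E(n) = -1 (E(n) = -2 + n/n = -2 + 1 = -1)
-E(-143) = -1*(-1) = 1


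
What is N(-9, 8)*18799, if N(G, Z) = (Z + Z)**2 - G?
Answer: 4981735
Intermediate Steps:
N(G, Z) = -G + 4*Z**2 (N(G, Z) = (2*Z)**2 - G = 4*Z**2 - G = -G + 4*Z**2)
N(-9, 8)*18799 = (-1*(-9) + 4*8**2)*18799 = (9 + 4*64)*18799 = (9 + 256)*18799 = 265*18799 = 4981735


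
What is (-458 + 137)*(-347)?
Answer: 111387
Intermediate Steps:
(-458 + 137)*(-347) = -321*(-347) = 111387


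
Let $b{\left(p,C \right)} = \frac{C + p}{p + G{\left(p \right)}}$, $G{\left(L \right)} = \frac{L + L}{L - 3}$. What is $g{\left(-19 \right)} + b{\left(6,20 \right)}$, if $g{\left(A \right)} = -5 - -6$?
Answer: $\frac{18}{5} \approx 3.6$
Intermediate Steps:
$G{\left(L \right)} = \frac{2 L}{-3 + L}$
$b{\left(p,C \right)} = \frac{C + p}{p + \frac{2 p}{-3 + p}}$
$g{\left(A \right)} = 1$ ($g{\left(A \right)} = -5 + 6 = 1$)
$g{\left(-19 \right)} + b{\left(6,20 \right)} = 1 + \frac{\left(-3 + 6\right) \left(20 + 6\right)}{6 \left(-1 + 6\right)} = 1 + \frac{1}{6} \cdot \frac{1}{5} \cdot 3 \cdot 26 = 1 + \frac{13}{5} = \frac{18}{5}$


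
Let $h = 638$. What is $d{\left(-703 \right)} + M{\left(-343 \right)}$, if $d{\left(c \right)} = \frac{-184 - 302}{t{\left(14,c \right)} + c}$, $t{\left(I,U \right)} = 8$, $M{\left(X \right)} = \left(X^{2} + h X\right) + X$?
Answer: $- \frac{70561474}{695} \approx -1.0153 \cdot 10^{5}$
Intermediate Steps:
$M{\left(X \right)} = X^{2} + 639 X$ ($M{\left(X \right)} = \left(X^{2} + 638 X\right) + X = X^{2} + 639 X$)
$d{\left(c \right)} = - \frac{486}{8 + c}$ ($d{\left(c \right)} = \frac{-184 - 302}{8 + c} = - \frac{486}{8 + c}$)
$d{\left(-703 \right)} + M{\left(-343 \right)} = - \frac{486}{8 - 703} - 343 \left(639 - 343\right) = - \frac{486}{-695} - 101528 = \left(-486\right) \left(- \frac{1}{695}\right) - 101528 = \frac{486}{695} - 101528 = - \frac{70561474}{695}$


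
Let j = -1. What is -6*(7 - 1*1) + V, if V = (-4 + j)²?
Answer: -11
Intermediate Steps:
V = 25 (V = (-4 - 1)² = (-5)² = 25)
-6*(7 - 1*1) + V = -6*(7 - 1*1) + 25 = -6*(7 - 1) + 25 = -6*6 + 25 = -36 + 25 = -11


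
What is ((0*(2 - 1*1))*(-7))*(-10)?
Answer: 0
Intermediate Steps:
((0*(2 - 1*1))*(-7))*(-10) = ((0*(2 - 1))*(-7))*(-10) = ((0*1)*(-7))*(-10) = (0*(-7))*(-10) = 0*(-10) = 0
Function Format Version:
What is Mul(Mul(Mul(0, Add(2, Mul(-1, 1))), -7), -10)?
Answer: 0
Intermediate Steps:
Mul(Mul(Mul(0, Add(2, Mul(-1, 1))), -7), -10) = Mul(Mul(Mul(0, Add(2, -1)), -7), -10) = Mul(Mul(Mul(0, 1), -7), -10) = Mul(Mul(0, -7), -10) = Mul(0, -10) = 0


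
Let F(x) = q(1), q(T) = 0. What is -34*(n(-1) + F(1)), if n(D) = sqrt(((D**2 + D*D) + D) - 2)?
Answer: -34*I ≈ -34.0*I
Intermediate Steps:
n(D) = sqrt(-2 + D + 2*D**2) (n(D) = sqrt(((D**2 + D**2) + D) - 2) = sqrt((2*D**2 + D) - 2) = sqrt((D + 2*D**2) - 2) = sqrt(-2 + D + 2*D**2))
F(x) = 0
-34*(n(-1) + F(1)) = -34*(sqrt(-2 - 1 + 2*(-1)**2) + 0) = -34*(sqrt(-2 - 1 + 2*1) + 0) = -34*(sqrt(-2 - 1 + 2) + 0) = -34*(sqrt(-1) + 0) = -34*(I + 0) = -34*I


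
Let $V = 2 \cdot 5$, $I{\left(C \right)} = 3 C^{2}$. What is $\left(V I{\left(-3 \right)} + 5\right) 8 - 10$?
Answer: $2190$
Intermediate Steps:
$V = 10$
$\left(V I{\left(-3 \right)} + 5\right) 8 - 10 = \left(10 \cdot 3 \left(-3\right)^{2} + 5\right) 8 - 10 = \left(10 \cdot 3 \cdot 9 + 5\right) 8 - 10 = \left(10 \cdot 27 + 5\right) 8 - 10 = \left(270 + 5\right) 8 - 10 = 275 \cdot 8 - 10 = 2200 - 10 = 2190$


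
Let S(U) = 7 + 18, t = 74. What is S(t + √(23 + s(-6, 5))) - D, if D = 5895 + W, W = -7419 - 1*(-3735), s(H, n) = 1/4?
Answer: -2186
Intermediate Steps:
s(H, n) = ¼
W = -3684 (W = -7419 + 3735 = -3684)
D = 2211 (D = 5895 - 3684 = 2211)
S(U) = 25
S(t + √(23 + s(-6, 5))) - D = 25 - 1*2211 = 25 - 2211 = -2186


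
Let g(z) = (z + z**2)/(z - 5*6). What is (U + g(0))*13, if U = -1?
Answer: -13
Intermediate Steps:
g(z) = (z + z**2)/(-30 + z) (g(z) = (z + z**2)/(z - 30) = (z + z**2)/(-30 + z))
(U + g(0))*13 = (-1 + 0*(1 + 0)/(-30 + 0))*13 = (-1 + 0*1/(-30))*13 = (-1 + 0*(-1/30)*1)*13 = (-1 + 0)*13 = -1*13 = -13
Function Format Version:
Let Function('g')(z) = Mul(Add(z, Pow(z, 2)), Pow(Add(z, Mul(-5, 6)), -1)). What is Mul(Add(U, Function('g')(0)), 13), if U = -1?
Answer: -13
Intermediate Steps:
Function('g')(z) = Mul(Pow(Add(-30, z), -1), Add(z, Pow(z, 2))) (Function('g')(z) = Mul(Add(z, Pow(z, 2)), Pow(Add(z, -30), -1)) = Mul(Add(z, Pow(z, 2)), Pow(Add(-30, z), -1)) = Mul(Pow(Add(-30, z), -1), Add(z, Pow(z, 2))))
Mul(Add(U, Function('g')(0)), 13) = Mul(Add(-1, Mul(0, Pow(Add(-30, 0), -1), Add(1, 0))), 13) = Mul(Add(-1, Mul(0, Pow(-30, -1), 1)), 13) = Mul(Add(-1, Mul(0, Rational(-1, 30), 1)), 13) = Mul(Add(-1, 0), 13) = Mul(-1, 13) = -13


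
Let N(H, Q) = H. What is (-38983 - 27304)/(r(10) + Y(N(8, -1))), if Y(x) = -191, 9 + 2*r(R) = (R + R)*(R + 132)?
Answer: -132574/2449 ≈ -54.134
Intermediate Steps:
r(R) = -9/2 + R*(132 + R) (r(R) = -9/2 + ((R + R)*(R + 132))/2 = -9/2 + ((2*R)*(132 + R))/2 = -9/2 + (2*R*(132 + R))/2 = -9/2 + R*(132 + R))
(-38983 - 27304)/(r(10) + Y(N(8, -1))) = (-38983 - 27304)/((-9/2 + 10² + 132*10) - 191) = -66287/((-9/2 + 100 + 1320) - 191) = -66287/(2831/2 - 191) = -66287/2449/2 = -66287*2/2449 = -132574/2449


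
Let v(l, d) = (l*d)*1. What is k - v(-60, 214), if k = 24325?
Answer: 37165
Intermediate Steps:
v(l, d) = d*l (v(l, d) = (d*l)*1 = d*l)
k - v(-60, 214) = 24325 - 214*(-60) = 24325 - 1*(-12840) = 24325 + 12840 = 37165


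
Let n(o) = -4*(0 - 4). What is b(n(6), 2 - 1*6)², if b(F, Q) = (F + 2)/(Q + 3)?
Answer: 324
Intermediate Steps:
n(o) = 16 (n(o) = -4*(-4) = 16)
b(F, Q) = (2 + F)/(3 + Q)
b(n(6), 2 - 1*6)² = ((2 + 16)/(3 + (2 - 1*6)))² = (18/(3 + (2 - 6)))² = (18/(3 - 4))² = (18/(-1))² = (-1*18)² = (-18)² = 324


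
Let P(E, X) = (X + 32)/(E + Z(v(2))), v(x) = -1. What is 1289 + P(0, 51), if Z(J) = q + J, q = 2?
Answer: 1372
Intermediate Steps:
Z(J) = 2 + J
P(E, X) = (32 + X)/(1 + E) (P(E, X) = (X + 32)/(E + (2 - 1)) = (32 + X)/(E + 1) = (32 + X)/(1 + E))
1289 + P(0, 51) = 1289 + (32 + 51)/(1 + 0) = 1289 + 83/1 = 1289 + 1*83 = 1289 + 83 = 1372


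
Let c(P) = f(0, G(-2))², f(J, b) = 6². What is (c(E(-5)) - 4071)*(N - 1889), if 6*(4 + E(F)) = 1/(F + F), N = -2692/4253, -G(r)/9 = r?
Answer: 22301589975/4253 ≈ 5.2437e+6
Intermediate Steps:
G(r) = -9*r
f(J, b) = 36
N = -2692/4253 (N = -2692*1/4253 = -2692/4253 ≈ -0.63297)
E(F) = -4 + 1/(12*F) (E(F) = -4 + 1/(6*(F + F)) = -4 + 1/(6*((2*F))) = -4 + (1/(2*F))/6 = -4 + 1/(12*F))
c(P) = 1296 (c(P) = 36² = 1296)
(c(E(-5)) - 4071)*(N - 1889) = (1296 - 4071)*(-2692/4253 - 1889) = -2775*(-8036609/4253) = 22301589975/4253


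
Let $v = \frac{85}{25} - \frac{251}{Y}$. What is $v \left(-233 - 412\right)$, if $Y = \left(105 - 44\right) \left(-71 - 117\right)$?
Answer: $- \frac{25311219}{11468} \approx -2207.1$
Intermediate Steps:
$Y = -11468$ ($Y = \left(105 - 44\right) \left(-188\right) = 61 \left(-188\right) = -11468$)
$v = \frac{196211}{57340}$ ($v = \frac{85}{25} - \frac{251}{-11468} = 85 \cdot \frac{1}{25} - - \frac{251}{11468} = \frac{17}{5} + \frac{251}{11468} = \frac{196211}{57340} \approx 3.4219$)
$v \left(-233 - 412\right) = \frac{196211 \left(-233 - 412\right)}{57340} = \frac{196211}{57340} \left(-645\right) = - \frac{25311219}{11468}$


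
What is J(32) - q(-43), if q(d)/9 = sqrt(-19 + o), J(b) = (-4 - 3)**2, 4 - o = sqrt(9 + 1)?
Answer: 49 - 9*sqrt(-15 - sqrt(10)) ≈ 49.0 - 38.356*I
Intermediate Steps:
o = 4 - sqrt(10) (o = 4 - sqrt(9 + 1) = 4 - sqrt(10) ≈ 0.83772)
J(b) = 49 (J(b) = (-7)**2 = 49)
q(d) = 9*sqrt(-15 - sqrt(10)) (q(d) = 9*sqrt(-19 + (4 - sqrt(10))) = 9*sqrt(-15 - sqrt(10)))
J(32) - q(-43) = 49 - 9*sqrt(-15 - sqrt(10))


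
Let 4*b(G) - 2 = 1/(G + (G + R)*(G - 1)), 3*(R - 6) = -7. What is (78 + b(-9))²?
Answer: 1744315225/283024 ≈ 6163.1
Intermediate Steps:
R = 11/3 (R = 6 + (⅓)*(-7) = 6 - 7/3 = 11/3 ≈ 3.6667)
b(G) = ½ + 1/(4*(G + (-1 + G)*(11/3 + G))) (b(G) = ½ + 1/(4*(G + (G + 11/3)*(G - 1))) = ½ + 1/(4*(G + (11/3 + G)*(-1 + G))) = ½ + 1/(4*(G + (-1 + G)*(11/3 + G))))
(78 + b(-9))² = (78 + (-19 + 6*(-9)² + 22*(-9))/(4*(-11 + 3*(-9)² + 11*(-9))))² = (78 + (-19 + 6*81 - 198)/(4*(-11 + 3*81 - 99)))² = (78 + (-19 + 486 - 198)/(4*(-11 + 243 - 99)))² = (78 + (¼)*269/133)² = (78 + (¼)*(1/133)*269)² = (78 + 269/532)² = (41765/532)² = 1744315225/283024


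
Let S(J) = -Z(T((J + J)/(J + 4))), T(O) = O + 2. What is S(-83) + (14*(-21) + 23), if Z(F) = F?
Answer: -21733/79 ≈ -275.10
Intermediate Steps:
T(O) = 2 + O
S(J) = -2 - 2*J/(4 + J) (S(J) = -(2 + (J + J)/(J + 4)) = -(2 + (2*J)/(4 + J)) = -(2 + 2*J/(4 + J)) = -2 - 2*J/(4 + J))
S(-83) + (14*(-21) + 23) = 4*(-2 - 1*(-83))/(4 - 83) + (14*(-21) + 23) = 4*(-2 + 83)/(-79) + (-294 + 23) = 4*(-1/79)*81 - 271 = -324/79 - 271 = -21733/79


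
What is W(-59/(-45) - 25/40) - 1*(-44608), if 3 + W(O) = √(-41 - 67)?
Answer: 44605 + 6*I*√3 ≈ 44605.0 + 10.392*I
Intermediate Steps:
W(O) = -3 + 6*I*√3 (W(O) = -3 + √(-41 - 67) = -3 + √(-108) = -3 + 6*I*√3)
W(-59/(-45) - 25/40) - 1*(-44608) = (-3 + 6*I*√3) - 1*(-44608) = (-3 + 6*I*√3) + 44608 = 44605 + 6*I*√3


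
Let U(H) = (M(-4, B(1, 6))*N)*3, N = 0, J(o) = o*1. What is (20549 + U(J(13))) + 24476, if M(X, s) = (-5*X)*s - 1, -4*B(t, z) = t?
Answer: 45025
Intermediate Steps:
B(t, z) = -t/4
J(o) = o
M(X, s) = -1 - 5*X*s (M(X, s) = -5*X*s - 1 = -1 - 5*X*s)
U(H) = 0 (U(H) = ((-1 - 5*(-4)*(-1/4*1))*0)*3 = ((-1 - 5*(-4)*(-1/4))*0)*3 = ((-1 - 5)*0)*3 = -6*0*3 = 0*3 = 0)
(20549 + U(J(13))) + 24476 = (20549 + 0) + 24476 = 20549 + 24476 = 45025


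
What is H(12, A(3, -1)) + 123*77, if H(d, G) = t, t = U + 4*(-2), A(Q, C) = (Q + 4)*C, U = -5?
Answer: 9458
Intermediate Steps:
A(Q, C) = C*(4 + Q) (A(Q, C) = (4 + Q)*C = C*(4 + Q))
t = -13 (t = -5 + 4*(-2) = -5 - 8 = -13)
H(d, G) = -13
H(12, A(3, -1)) + 123*77 = -13 + 123*77 = -13 + 9471 = 9458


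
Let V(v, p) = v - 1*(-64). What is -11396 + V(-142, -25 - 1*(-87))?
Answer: -11474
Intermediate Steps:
V(v, p) = 64 + v (V(v, p) = v + 64 = 64 + v)
-11396 + V(-142, -25 - 1*(-87)) = -11396 + (64 - 142) = -11396 - 78 = -11474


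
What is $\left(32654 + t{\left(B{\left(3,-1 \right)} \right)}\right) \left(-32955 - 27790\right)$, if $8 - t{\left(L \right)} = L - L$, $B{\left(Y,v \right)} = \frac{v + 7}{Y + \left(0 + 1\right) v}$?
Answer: $-1984053190$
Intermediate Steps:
$B{\left(Y,v \right)} = \frac{7 + v}{Y + v}$ ($B{\left(Y,v \right)} = \frac{7 + v}{Y + 1 v} = \frac{7 + v}{Y + v}$)
$t{\left(L \right)} = 8$ ($t{\left(L \right)} = 8 - \left(L - L\right) = 8 - 0 = 8 + 0 = 8$)
$\left(32654 + t{\left(B{\left(3,-1 \right)} \right)}\right) \left(-32955 - 27790\right) = \left(32654 + 8\right) \left(-32955 - 27790\right) = 32662 \left(-60745\right) = -1984053190$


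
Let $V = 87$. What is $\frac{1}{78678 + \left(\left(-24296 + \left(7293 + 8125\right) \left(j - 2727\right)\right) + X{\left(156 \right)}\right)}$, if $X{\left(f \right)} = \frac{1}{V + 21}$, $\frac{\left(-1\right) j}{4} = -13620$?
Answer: $\frac{108}{86182070689} \approx 1.2532 \cdot 10^{-9}$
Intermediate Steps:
$j = 54480$ ($j = \left(-4\right) \left(-13620\right) = 54480$)
$X{\left(f \right)} = \frac{1}{108}$ ($X{\left(f \right)} = \frac{1}{87 + 21} = \frac{1}{108}$)
$\frac{1}{78678 + \left(\left(-24296 + \left(7293 + 8125\right) \left(j - 2727\right)\right) + X{\left(156 \right)}\right)} = \frac{1}{78678 - \left(\frac{2623967}{108} - \left(7293 + 8125\right) \left(54480 - 2727\right)\right)} = \frac{1}{78678 + \left(\left(-24296 + 15418 \cdot 51753\right) + \frac{1}{108}\right)} = \frac{1}{78678 + \left(\left(-24296 + 797927754\right) + \frac{1}{108}\right)} = \frac{1}{78678 + \left(797903458 + \frac{1}{108}\right)} = \frac{1}{78678 + \frac{86173573465}{108}} = \frac{1}{\frac{86182070689}{108}} = \frac{108}{86182070689}$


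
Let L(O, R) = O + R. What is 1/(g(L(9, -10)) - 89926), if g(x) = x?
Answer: -1/89927 ≈ -1.1120e-5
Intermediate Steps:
1/(g(L(9, -10)) - 89926) = 1/((9 - 10) - 89926) = 1/(-1 - 89926) = 1/(-89927) = -1/89927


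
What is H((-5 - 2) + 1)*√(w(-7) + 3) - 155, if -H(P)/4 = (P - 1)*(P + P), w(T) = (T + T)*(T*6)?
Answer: -155 - 336*√591 ≈ -8323.3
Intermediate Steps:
w(T) = 12*T² (w(T) = (2*T)*(6*T) = 12*T²)
H(P) = -8*P*(-1 + P) (H(P) = -4*(P - 1)*(P + P) = -4*(-1 + P)*2*P = -8*P*(-1 + P))
H((-5 - 2) + 1)*√(w(-7) + 3) - 155 = (8*((-5 - 2) + 1)*(1 - ((-5 - 2) + 1)))*√(12*(-7)² + 3) - 155 = (8*(-7 + 1)*(1 - (-7 + 1)))*√(12*49 + 3) - 155 = (8*(-6)*(1 - 1*(-6)))*√(588 + 3) - 155 = (8*(-6)*(1 + 6))*√591 - 155 = (8*(-6)*7)*√591 - 155 = -336*√591 - 155 = -155 - 336*√591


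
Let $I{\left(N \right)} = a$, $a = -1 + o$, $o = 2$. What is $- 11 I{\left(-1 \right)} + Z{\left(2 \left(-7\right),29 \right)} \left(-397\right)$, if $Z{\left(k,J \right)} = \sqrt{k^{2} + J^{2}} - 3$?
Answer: $1180 - 397 \sqrt{1037} \approx -11604.0$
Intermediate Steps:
$a = 1$ ($a = -1 + 2 = 1$)
$I{\left(N \right)} = 1$
$Z{\left(k,J \right)} = -3 + \sqrt{J^{2} + k^{2}}$ ($Z{\left(k,J \right)} = \sqrt{J^{2} + k^{2}} - 3 = -3 + \sqrt{J^{2} + k^{2}}$)
$- 11 I{\left(-1 \right)} + Z{\left(2 \left(-7\right),29 \right)} \left(-397\right) = \left(-11\right) 1 + \left(-3 + \sqrt{29^{2} + \left(2 \left(-7\right)\right)^{2}}\right) \left(-397\right) = -11 + \left(-3 + \sqrt{841 + \left(-14\right)^{2}}\right) \left(-397\right) = -11 + \left(-3 + \sqrt{841 + 196}\right) \left(-397\right) = -11 + \left(-3 + \sqrt{1037}\right) \left(-397\right) = -11 + \left(1191 - 397 \sqrt{1037}\right) = 1180 - 397 \sqrt{1037}$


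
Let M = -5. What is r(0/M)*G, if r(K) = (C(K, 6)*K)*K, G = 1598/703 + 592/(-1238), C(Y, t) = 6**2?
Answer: 0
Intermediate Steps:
C(Y, t) = 36
G = 781074/435157 (G = 1598*(1/703) + 592*(-1/1238) = 1598/703 - 296/619 = 781074/435157 ≈ 1.7949)
r(K) = 36*K**2 (r(K) = (36*K)*K = 36*K**2)
r(0/M)*G = (36*(0/(-5))**2)*(781074/435157) = (36*(0*(-1/5))**2)*(781074/435157) = (36*0**2)*(781074/435157) = (36*0)*(781074/435157) = 0*(781074/435157) = 0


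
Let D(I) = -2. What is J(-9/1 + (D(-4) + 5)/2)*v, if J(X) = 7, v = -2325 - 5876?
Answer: -57407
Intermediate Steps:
v = -8201
J(-9/1 + (D(-4) + 5)/2)*v = 7*(-8201) = -57407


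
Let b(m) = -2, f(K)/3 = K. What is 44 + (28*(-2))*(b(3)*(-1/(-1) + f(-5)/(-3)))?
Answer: 716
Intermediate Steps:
f(K) = 3*K
44 + (28*(-2))*(b(3)*(-1/(-1) + f(-5)/(-3))) = 44 + (28*(-2))*(-2*(-1/(-1) + (3*(-5))/(-3))) = 44 - (-112)*(-1*(-1) - 15*(-⅓)) = 44 - (-112)*(1 + 5) = 44 - (-112)*6 = 44 - 56*(-12) = 44 + 672 = 716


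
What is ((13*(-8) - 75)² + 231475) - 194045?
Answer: 69471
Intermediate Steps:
((13*(-8) - 75)² + 231475) - 194045 = ((-104 - 75)² + 231475) - 194045 = ((-179)² + 231475) - 194045 = (32041 + 231475) - 194045 = 263516 - 194045 = 69471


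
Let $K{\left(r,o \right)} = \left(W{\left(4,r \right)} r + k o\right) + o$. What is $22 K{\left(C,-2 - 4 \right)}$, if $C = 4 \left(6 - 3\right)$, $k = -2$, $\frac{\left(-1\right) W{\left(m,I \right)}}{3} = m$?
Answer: $-3036$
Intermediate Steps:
$W{\left(m,I \right)} = - 3 m$
$C = 12$ ($C = 4 \cdot 3 = 12$)
$K{\left(r,o \right)} = - o - 12 r$ ($K{\left(r,o \right)} = \left(\left(-3\right) 4 r - 2 o\right) + o = \left(- 12 r - 2 o\right) + o = - o - 12 r$)
$22 K{\left(C,-2 - 4 \right)} = 22 \left(- (-2 - 4) - 144\right) = 22 \left(\left(-1\right) \left(-6\right) - 144\right) = 22 \left(6 - 144\right) = 22 \left(-138\right) = -3036$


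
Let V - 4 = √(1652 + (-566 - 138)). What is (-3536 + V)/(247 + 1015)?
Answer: -1766/631 + √237/631 ≈ -2.7743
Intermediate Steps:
V = 4 + 2*√237 (V = 4 + √(1652 + (-566 - 138)) = 4 + √(1652 - 704) = 4 + √948 = 4 + 2*√237 ≈ 34.790)
(-3536 + V)/(247 + 1015) = (-3536 + (4 + 2*√237))/(247 + 1015) = (-3532 + 2*√237)/1262 = (-3532 + 2*√237)*(1/1262) = -1766/631 + √237/631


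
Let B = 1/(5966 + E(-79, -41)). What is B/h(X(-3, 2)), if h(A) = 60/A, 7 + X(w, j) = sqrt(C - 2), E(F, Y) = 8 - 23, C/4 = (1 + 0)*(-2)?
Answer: -7/357060 + I*sqrt(10)/357060 ≈ -1.9605e-5 + 8.8564e-6*I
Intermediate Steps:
C = -8 (C = 4*((1 + 0)*(-2)) = 4*(1*(-2)) = 4*(-2) = -8)
E(F, Y) = -15
X(w, j) = -7 + I*sqrt(10) (X(w, j) = -7 + sqrt(-8 - 2) = -7 + sqrt(-10) = -7 + I*sqrt(10))
B = 1/5951 (B = 1/(5966 - 15) = 1/5951 ≈ 0.00016804)
B/h(X(-3, 2)) = 1/(5951*((60/(-7 + I*sqrt(10))))) = (-7/60 + I*sqrt(10)/60)/5951 = -7/357060 + I*sqrt(10)/357060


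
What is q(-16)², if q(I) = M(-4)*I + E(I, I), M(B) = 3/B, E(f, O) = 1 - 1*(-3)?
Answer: 256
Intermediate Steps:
E(f, O) = 4 (E(f, O) = 1 + 3 = 4)
q(I) = 4 - 3*I/4 (q(I) = (3/(-4))*I + 4 = (3*(-¼))*I + 4 = -3*I/4 + 4 = 4 - 3*I/4)
q(-16)² = (4 - ¾*(-16))² = (4 + 12)² = 16² = 256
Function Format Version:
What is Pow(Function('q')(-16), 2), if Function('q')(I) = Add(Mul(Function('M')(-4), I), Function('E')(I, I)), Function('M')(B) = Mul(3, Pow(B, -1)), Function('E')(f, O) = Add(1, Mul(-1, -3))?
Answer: 256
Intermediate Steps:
Function('E')(f, O) = 4 (Function('E')(f, O) = Add(1, 3) = 4)
Function('q')(I) = Add(4, Mul(Rational(-3, 4), I)) (Function('q')(I) = Add(Mul(Mul(3, Pow(-4, -1)), I), 4) = Add(Mul(Mul(3, Rational(-1, 4)), I), 4) = Add(Mul(Rational(-3, 4), I), 4) = Add(4, Mul(Rational(-3, 4), I)))
Pow(Function('q')(-16), 2) = Pow(Add(4, Mul(Rational(-3, 4), -16)), 2) = Pow(Add(4, 12), 2) = Pow(16, 2) = 256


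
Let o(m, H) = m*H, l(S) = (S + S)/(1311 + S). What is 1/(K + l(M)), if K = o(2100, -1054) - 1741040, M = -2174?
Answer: -863/3412677372 ≈ -2.5288e-7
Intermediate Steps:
l(S) = 2*S/(1311 + S) (l(S) = (2*S)/(1311 + S) = 2*S/(1311 + S))
o(m, H) = H*m
K = -3954440 (K = -1054*2100 - 1741040 = -2213400 - 1741040 = -3954440)
1/(K + l(M)) = 1/(-3954440 + 2*(-2174)/(1311 - 2174)) = 1/(-3954440 + 2*(-2174)/(-863)) = 1/(-3954440 + 2*(-2174)*(-1/863)) = 1/(-3954440 + 4348/863) = 1/(-3412677372/863) = -863/3412677372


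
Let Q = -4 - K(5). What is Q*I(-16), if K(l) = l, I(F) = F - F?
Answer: 0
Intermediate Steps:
I(F) = 0
Q = -9 (Q = -4 - 1*5 = -4 - 5 = -9)
Q*I(-16) = -9*0 = 0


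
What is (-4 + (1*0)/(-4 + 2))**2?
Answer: 16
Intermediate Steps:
(-4 + (1*0)/(-4 + 2))**2 = (-4 + 0/(-2))**2 = (-4 + 0*(-1/2))**2 = (-4 + 0)**2 = (-4)**2 = 16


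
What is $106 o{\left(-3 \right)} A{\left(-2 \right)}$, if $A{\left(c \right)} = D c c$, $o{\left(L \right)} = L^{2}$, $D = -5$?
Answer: $-19080$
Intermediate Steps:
$A{\left(c \right)} = - 5 c^{2}$ ($A{\left(c \right)} = - 5 c c = - 5 c^{2}$)
$106 o{\left(-3 \right)} A{\left(-2 \right)} = 106 \left(-3\right)^{2} \left(- 5 \left(-2\right)^{2}\right) = 106 \cdot 9 \left(\left(-5\right) 4\right) = 954 \left(-20\right) = -19080$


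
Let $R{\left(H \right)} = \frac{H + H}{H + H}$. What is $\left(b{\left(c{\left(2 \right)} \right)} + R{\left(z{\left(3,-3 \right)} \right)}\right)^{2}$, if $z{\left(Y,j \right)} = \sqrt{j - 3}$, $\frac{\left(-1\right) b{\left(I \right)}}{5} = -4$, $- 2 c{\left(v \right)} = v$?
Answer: $441$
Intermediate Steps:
$c{\left(v \right)} = - \frac{v}{2}$
$b{\left(I \right)} = 20$ ($b{\left(I \right)} = \left(-5\right) \left(-4\right) = 20$)
$z{\left(Y,j \right)} = \sqrt{-3 + j}$
$R{\left(H \right)} = 1$ ($R{\left(H \right)} = \frac{2 H}{2 H} = 2 H \frac{1}{2 H} = 1$)
$\left(b{\left(c{\left(2 \right)} \right)} + R{\left(z{\left(3,-3 \right)} \right)}\right)^{2} = \left(20 + 1\right)^{2} = 21^{2} = 441$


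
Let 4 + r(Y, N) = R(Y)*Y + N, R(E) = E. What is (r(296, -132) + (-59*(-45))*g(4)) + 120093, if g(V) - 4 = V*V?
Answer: 260673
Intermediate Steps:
g(V) = 4 + V**2 (g(V) = 4 + V*V = 4 + V**2)
r(Y, N) = -4 + N + Y**2 (r(Y, N) = -4 + (Y*Y + N) = -4 + (Y**2 + N) = -4 + (N + Y**2) = -4 + N + Y**2)
(r(296, -132) + (-59*(-45))*g(4)) + 120093 = ((-4 - 132 + 296**2) + (-59*(-45))*(4 + 4**2)) + 120093 = ((-4 - 132 + 87616) + 2655*(4 + 16)) + 120093 = (87480 + 2655*20) + 120093 = (87480 + 53100) + 120093 = 140580 + 120093 = 260673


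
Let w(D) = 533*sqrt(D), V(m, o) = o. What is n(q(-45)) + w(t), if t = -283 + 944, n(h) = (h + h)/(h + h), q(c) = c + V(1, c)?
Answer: 1 + 533*sqrt(661) ≈ 13704.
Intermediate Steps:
q(c) = 2*c (q(c) = c + c = 2*c)
n(h) = 1 (n(h) = (2*h)/((2*h)) = (2*h)*(1/(2*h)) = 1)
t = 661
n(q(-45)) + w(t) = 1 + 533*sqrt(661)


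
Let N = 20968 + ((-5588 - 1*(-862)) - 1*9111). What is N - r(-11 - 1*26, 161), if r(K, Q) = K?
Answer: 7168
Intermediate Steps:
N = 7131 (N = 20968 + ((-5588 + 862) - 9111) = 20968 + (-4726 - 9111) = 20968 - 13837 = 7131)
N - r(-11 - 1*26, 161) = 7131 - (-11 - 1*26) = 7131 - (-11 - 26) = 7131 - 1*(-37) = 7131 + 37 = 7168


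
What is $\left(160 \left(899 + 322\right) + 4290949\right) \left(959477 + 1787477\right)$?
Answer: $12323684452786$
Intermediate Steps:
$\left(160 \left(899 + 322\right) + 4290949\right) \left(959477 + 1787477\right) = \left(160 \cdot 1221 + 4290949\right) 2746954 = \left(195360 + 4290949\right) 2746954 = 4486309 \cdot 2746954 = 12323684452786$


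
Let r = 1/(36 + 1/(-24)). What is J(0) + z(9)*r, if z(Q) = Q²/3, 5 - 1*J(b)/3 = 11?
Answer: -14886/863 ≈ -17.249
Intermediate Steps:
J(b) = -18 (J(b) = 15 - 3*11 = 15 - 33 = -18)
r = 24/863 (r = 1/(36 - 1/24) = 1/(863/24) = 24/863 ≈ 0.027810)
z(Q) = Q²/3 (z(Q) = Q²*(⅓) = Q²/3)
J(0) + z(9)*r = -18 + ((⅓)*9²)*(24/863) = -18 + ((⅓)*81)*(24/863) = -18 + 27*(24/863) = -18 + 648/863 = -14886/863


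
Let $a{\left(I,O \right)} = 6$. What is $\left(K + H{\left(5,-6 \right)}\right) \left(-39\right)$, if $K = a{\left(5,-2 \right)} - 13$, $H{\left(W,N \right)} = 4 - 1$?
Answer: $156$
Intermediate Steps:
$H{\left(W,N \right)} = 3$
$K = -7$ ($K = 6 - 13 = -7$)
$\left(K + H{\left(5,-6 \right)}\right) \left(-39\right) = \left(-7 + 3\right) \left(-39\right) = \left(-4\right) \left(-39\right) = 156$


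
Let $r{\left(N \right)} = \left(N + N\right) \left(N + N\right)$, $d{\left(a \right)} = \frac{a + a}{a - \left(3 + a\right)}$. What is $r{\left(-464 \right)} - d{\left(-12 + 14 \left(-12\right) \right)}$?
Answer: $861064$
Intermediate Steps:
$d{\left(a \right)} = - \frac{2 a}{3}$ ($d{\left(a \right)} = \frac{2 a}{-3} = 2 a \left(- \frac{1}{3}\right) = - \frac{2 a}{3}$)
$r{\left(N \right)} = 4 N^{2}$ ($r{\left(N \right)} = 2 N 2 N = 4 N^{2}$)
$r{\left(-464 \right)} - d{\left(-12 + 14 \left(-12\right) \right)} = 4 \left(-464\right)^{2} - - \frac{2 \left(-12 + 14 \left(-12\right)\right)}{3} = 4 \cdot 215296 - - \frac{2 \left(-12 - 168\right)}{3} = 861184 - \left(- \frac{2}{3}\right) \left(-180\right) = 861184 - 120 = 861064$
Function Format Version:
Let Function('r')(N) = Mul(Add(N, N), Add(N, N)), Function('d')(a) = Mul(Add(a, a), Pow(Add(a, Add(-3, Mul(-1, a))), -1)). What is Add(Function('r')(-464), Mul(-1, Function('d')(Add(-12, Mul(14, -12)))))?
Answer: 861064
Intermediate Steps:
Function('d')(a) = Mul(Rational(-2, 3), a) (Function('d')(a) = Mul(Mul(2, a), Pow(-3, -1)) = Mul(Mul(2, a), Rational(-1, 3)) = Mul(Rational(-2, 3), a))
Function('r')(N) = Mul(4, Pow(N, 2)) (Function('r')(N) = Mul(Mul(2, N), Mul(2, N)) = Mul(4, Pow(N, 2)))
Add(Function('r')(-464), Mul(-1, Function('d')(Add(-12, Mul(14, -12))))) = Add(Mul(4, Pow(-464, 2)), Mul(-1, Mul(Rational(-2, 3), Add(-12, Mul(14, -12))))) = Add(Mul(4, 215296), Mul(-1, Mul(Rational(-2, 3), Add(-12, -168)))) = Add(861184, Mul(-1, Mul(Rational(-2, 3), -180))) = Add(861184, Mul(-1, 120)) = Add(861184, -120) = 861064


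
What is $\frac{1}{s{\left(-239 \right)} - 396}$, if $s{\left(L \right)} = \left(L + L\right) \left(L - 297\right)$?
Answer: $\frac{1}{255812} \approx 3.9091 \cdot 10^{-6}$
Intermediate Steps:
$s{\left(L \right)} = 2 L \left(-297 + L\right)$
$\frac{1}{s{\left(-239 \right)} - 396} = \frac{1}{2 \left(-239\right) \left(-297 - 239\right) - 396} = \frac{1}{2 \left(-239\right) \left(-536\right) - 396} = \frac{1}{256208 - 396} = \frac{1}{255812}$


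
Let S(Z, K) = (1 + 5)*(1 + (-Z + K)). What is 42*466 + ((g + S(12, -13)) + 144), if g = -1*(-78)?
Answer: 19650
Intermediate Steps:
g = 78
S(Z, K) = 6 - 6*Z + 6*K (S(Z, K) = 6*(1 + (K - Z)) = 6*(1 + K - Z) = 6 - 6*Z + 6*K)
42*466 + ((g + S(12, -13)) + 144) = 42*466 + ((78 + (6 - 6*12 + 6*(-13))) + 144) = 19572 + ((78 + (6 - 72 - 78)) + 144) = 19572 + ((78 - 144) + 144) = 19572 + (-66 + 144) = 19572 + 78 = 19650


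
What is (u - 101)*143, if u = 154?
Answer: 7579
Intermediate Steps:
(u - 101)*143 = (154 - 101)*143 = 53*143 = 7579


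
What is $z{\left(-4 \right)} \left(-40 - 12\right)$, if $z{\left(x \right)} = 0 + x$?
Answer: $208$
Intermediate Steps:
$z{\left(x \right)} = x$
$z{\left(-4 \right)} \left(-40 - 12\right) = - 4 \left(-40 - 12\right) = \left(-4\right) \left(-52\right) = 208$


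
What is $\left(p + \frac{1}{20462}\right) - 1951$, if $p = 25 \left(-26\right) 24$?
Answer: $- \frac{359128561}{20462} \approx -17551.0$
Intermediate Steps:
$p = -15600$ ($p = \left(-650\right) 24 = -15600$)
$\left(p + \frac{1}{20462}\right) - 1951 = \left(-15600 + \frac{1}{20462}\right) - 1951 = \left(-15600 + \frac{1}{20462}\right) + \left(-2490 + 539\right) = - \frac{319207199}{20462} - 1951 = - \frac{359128561}{20462}$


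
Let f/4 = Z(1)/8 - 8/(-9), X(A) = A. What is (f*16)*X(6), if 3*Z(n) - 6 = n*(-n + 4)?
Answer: 1456/3 ≈ 485.33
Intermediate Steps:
Z(n) = 2 + n*(4 - n)/3 (Z(n) = 2 + (n*(-n + 4))/3 = 2 + (n*(4 - n))/3 = 2 + n*(4 - n)/3)
f = 91/18 (f = 4*((2 - ⅓*1² + (4/3)*1)/8 - 8/(-9)) = 4*((2 - ⅓*1 + 4/3)*(⅛) - 8*(-⅑)) = 4*((2 - ⅓ + 4/3)*(⅛) + 8/9) = 4*(3*(⅛) + 8/9) = 4*(3/8 + 8/9) = 4*(91/72) = 91/18 ≈ 5.0556)
(f*16)*X(6) = ((91/18)*16)*6 = (728/9)*6 = 1456/3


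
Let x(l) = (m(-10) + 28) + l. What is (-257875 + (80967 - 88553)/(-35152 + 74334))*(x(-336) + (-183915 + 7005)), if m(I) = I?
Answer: 895361689991304/19591 ≈ 4.5703e+10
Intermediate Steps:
x(l) = 18 + l (x(l) = (-10 + 28) + l = 18 + l)
(-257875 + (80967 - 88553)/(-35152 + 74334))*(x(-336) + (-183915 + 7005)) = (-257875 + (80967 - 88553)/(-35152 + 74334))*((18 - 336) + (-183915 + 7005)) = (-257875 - 7586/39182)*(-318 - 176910) = (-257875 - 7586*1/39182)*(-177228) = (-257875 - 3793/19591)*(-177228) = -5052032918/19591*(-177228) = 895361689991304/19591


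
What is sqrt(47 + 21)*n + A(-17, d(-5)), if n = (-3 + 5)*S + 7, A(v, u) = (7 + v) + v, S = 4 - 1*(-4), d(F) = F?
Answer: -27 + 46*sqrt(17) ≈ 162.66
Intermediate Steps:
S = 8 (S = 4 + 4 = 8)
A(v, u) = 7 + 2*v
n = 23 (n = (-3 + 5)*8 + 7 = 2*8 + 7 = 16 + 7 = 23)
sqrt(47 + 21)*n + A(-17, d(-5)) = sqrt(47 + 21)*23 + (7 + 2*(-17)) = sqrt(68)*23 + (7 - 34) = (2*sqrt(17))*23 - 27 = 46*sqrt(17) - 27 = -27 + 46*sqrt(17)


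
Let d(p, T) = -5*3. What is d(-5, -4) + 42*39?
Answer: 1623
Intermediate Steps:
d(p, T) = -15
d(-5, -4) + 42*39 = -15 + 42*39 = -15 + 1638 = 1623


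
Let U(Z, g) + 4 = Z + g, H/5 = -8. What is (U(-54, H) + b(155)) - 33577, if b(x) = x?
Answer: -33520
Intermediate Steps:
H = -40 (H = 5*(-8) = -40)
U(Z, g) = -4 + Z + g (U(Z, g) = -4 + (Z + g) = -4 + Z + g)
(U(-54, H) + b(155)) - 33577 = ((-4 - 54 - 40) + 155) - 33577 = (-98 + 155) - 33577 = 57 - 33577 = -33520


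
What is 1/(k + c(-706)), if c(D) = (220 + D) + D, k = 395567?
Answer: 1/394375 ≈ 2.5357e-6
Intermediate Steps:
c(D) = 220 + 2*D
1/(k + c(-706)) = 1/(395567 + (220 + 2*(-706))) = 1/(395567 + (220 - 1412)) = 1/(395567 - 1192) = 1/394375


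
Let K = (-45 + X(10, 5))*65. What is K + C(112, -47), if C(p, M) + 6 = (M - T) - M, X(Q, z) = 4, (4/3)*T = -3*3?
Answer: -10657/4 ≈ -2664.3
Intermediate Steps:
T = -27/4 (T = 3*(-3*3)/4 = (¾)*(-9) = -27/4 ≈ -6.7500)
C(p, M) = ¾ (C(p, M) = -6 + ((M - 1*(-27/4)) - M) = -6 + ((M + 27/4) - M) = -6 + ((27/4 + M) - M) = -6 + 27/4 = ¾)
K = -2665 (K = (-45 + 4)*65 = -41*65 = -2665)
K + C(112, -47) = -2665 + ¾ = -10657/4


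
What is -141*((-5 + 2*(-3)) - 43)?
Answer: 7614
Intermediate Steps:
-141*((-5 + 2*(-3)) - 43) = -141*((-5 - 6) - 43) = -141*(-11 - 43) = -141*(-54) = 7614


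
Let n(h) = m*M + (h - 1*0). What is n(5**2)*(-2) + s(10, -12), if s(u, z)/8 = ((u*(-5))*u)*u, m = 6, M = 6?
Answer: -40122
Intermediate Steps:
s(u, z) = -40*u**3 (s(u, z) = 8*(((u*(-5))*u)*u) = 8*(((-5*u)*u)*u) = 8*((-5*u**2)*u) = 8*(-5*u**3) = -40*u**3)
n(h) = 36 + h (n(h) = 6*6 + (h - 1*0) = 36 + (h + 0) = 36 + h)
n(5**2)*(-2) + s(10, -12) = (36 + 5**2)*(-2) - 40*10**3 = (36 + 25)*(-2) - 40*1000 = 61*(-2) - 40000 = -122 - 40000 = -40122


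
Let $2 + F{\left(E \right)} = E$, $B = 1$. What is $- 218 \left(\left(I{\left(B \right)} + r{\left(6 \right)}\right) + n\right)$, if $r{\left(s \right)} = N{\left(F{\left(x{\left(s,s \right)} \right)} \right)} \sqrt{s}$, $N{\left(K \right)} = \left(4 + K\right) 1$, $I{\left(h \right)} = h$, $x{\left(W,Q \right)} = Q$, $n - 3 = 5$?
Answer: $-1962 - 1744 \sqrt{6} \approx -6233.9$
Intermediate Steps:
$n = 8$ ($n = 3 + 5 = 8$)
$F{\left(E \right)} = -2 + E$
$N{\left(K \right)} = 4 + K$
$r{\left(s \right)} = \sqrt{s} \left(2 + s\right)$ ($r{\left(s \right)} = \left(4 + \left(-2 + s\right)\right) \sqrt{s} = \left(2 + s\right) \sqrt{s} = \sqrt{s} \left(2 + s\right)$)
$- 218 \left(\left(I{\left(B \right)} + r{\left(6 \right)}\right) + n\right) = - 218 \left(\left(1 + \sqrt{6} \left(2 + 6\right)\right) + 8\right) = - 218 \left(\left(1 + \sqrt{6} \cdot 8\right) + 8\right) = - 218 \left(\left(1 + 8 \sqrt{6}\right) + 8\right) = - 218 \left(9 + 8 \sqrt{6}\right) = -1962 - 1744 \sqrt{6}$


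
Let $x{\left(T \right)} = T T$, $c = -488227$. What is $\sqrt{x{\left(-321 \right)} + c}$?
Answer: $i \sqrt{385186} \approx 620.63 i$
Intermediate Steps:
$x{\left(T \right)} = T^{2}$
$\sqrt{x{\left(-321 \right)} + c} = \sqrt{\left(-321\right)^{2} - 488227} = \sqrt{103041 - 488227} = \sqrt{-385186} = i \sqrt{385186}$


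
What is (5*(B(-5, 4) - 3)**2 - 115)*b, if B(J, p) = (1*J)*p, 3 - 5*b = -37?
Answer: 20240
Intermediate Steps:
b = 8 (b = 3/5 - 1/5*(-37) = 3/5 + 37/5 = 8)
B(J, p) = J*p
(5*(B(-5, 4) - 3)**2 - 115)*b = (5*(-5*4 - 3)**2 - 115)*8 = (5*(-20 - 3)**2 - 115)*8 = (5*(-23)**2 - 115)*8 = (5*529 - 115)*8 = (2645 - 115)*8 = 2530*8 = 20240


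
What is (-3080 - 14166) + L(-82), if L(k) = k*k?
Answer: -10522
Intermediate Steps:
L(k) = k²
(-3080 - 14166) + L(-82) = (-3080 - 14166) + (-82)² = -17246 + 6724 = -10522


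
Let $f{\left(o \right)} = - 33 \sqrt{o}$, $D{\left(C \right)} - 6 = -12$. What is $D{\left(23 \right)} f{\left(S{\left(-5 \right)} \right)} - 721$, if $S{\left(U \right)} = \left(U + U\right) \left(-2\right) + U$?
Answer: $-721 + 198 \sqrt{15} \approx 45.851$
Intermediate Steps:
$S{\left(U \right)} = - 3 U$ ($S{\left(U \right)} = 2 U \left(-2\right) + U = - 4 U + U = - 3 U$)
$D{\left(C \right)} = -6$ ($D{\left(C \right)} = 6 - 12 = -6$)
$D{\left(23 \right)} f{\left(S{\left(-5 \right)} \right)} - 721 = - 6 \left(- 33 \sqrt{\left(-3\right) \left(-5\right)}\right) - 721 = - 6 \left(- 33 \sqrt{15}\right) - 721 = 198 \sqrt{15} - 721 = -721 + 198 \sqrt{15}$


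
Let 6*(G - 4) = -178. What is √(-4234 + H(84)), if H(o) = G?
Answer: I*√38337/3 ≈ 65.266*I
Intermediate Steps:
G = -77/3 (G = 4 + (⅙)*(-178) = 4 - 89/3 = -77/3 ≈ -25.667)
H(o) = -77/3
√(-4234 + H(84)) = √(-4234 - 77/3) = √(-12779/3) = I*√38337/3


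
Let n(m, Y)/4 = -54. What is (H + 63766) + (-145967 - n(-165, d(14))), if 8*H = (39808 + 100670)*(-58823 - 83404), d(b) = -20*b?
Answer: -9990210193/4 ≈ -2.4976e+9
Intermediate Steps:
n(m, Y) = -216 (n(m, Y) = 4*(-54) = -216)
H = -9989882253/4 (H = ((39808 + 100670)*(-58823 - 83404))/8 = (140478*(-142227))/8 = (1/8)*(-19979764506) = -9989882253/4 ≈ -2.4975e+9)
(H + 63766) + (-145967 - n(-165, d(14))) = (-9989882253/4 + 63766) + (-145967 - 1*(-216)) = -9989627189/4 + (-145967 + 216) = -9989627189/4 - 145751 = -9990210193/4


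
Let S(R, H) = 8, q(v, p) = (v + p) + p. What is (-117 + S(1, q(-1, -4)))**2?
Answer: 11881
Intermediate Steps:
q(v, p) = v + 2*p (q(v, p) = (p + v) + p = v + 2*p)
(-117 + S(1, q(-1, -4)))**2 = (-117 + 8)**2 = (-109)**2 = 11881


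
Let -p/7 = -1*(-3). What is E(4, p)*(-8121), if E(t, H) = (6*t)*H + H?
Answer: 4263525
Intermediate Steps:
p = -21 (p = -(-7)*(-3) = -7*3 = -21)
E(t, H) = H + 6*H*t (E(t, H) = 6*H*t + H = H + 6*H*t)
E(4, p)*(-8121) = -21*(1 + 6*4)*(-8121) = -21*(1 + 24)*(-8121) = -21*25*(-8121) = -525*(-8121) = 4263525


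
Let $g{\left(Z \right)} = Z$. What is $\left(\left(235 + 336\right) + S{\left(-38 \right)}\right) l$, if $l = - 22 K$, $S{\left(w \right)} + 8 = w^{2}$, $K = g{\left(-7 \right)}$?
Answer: $309078$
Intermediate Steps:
$K = -7$
$S{\left(w \right)} = -8 + w^{2}$
$l = 154$ ($l = \left(-22\right) \left(-7\right) = 154$)
$\left(\left(235 + 336\right) + S{\left(-38 \right)}\right) l = \left(\left(235 + 336\right) - \left(8 - \left(-38\right)^{2}\right)\right) 154 = \left(571 + \left(-8 + 1444\right)\right) 154 = \left(571 + 1436\right) 154 = 2007 \cdot 154 = 309078$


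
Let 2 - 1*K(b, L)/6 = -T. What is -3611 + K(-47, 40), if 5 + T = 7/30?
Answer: -18138/5 ≈ -3627.6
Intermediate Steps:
T = -143/30 (T = -5 + 7/30 = -143/30 ≈ -4.7667)
K(b, L) = -83/5 (K(b, L) = 12 - (-6)*(-143)/30 = 12 - 6*143/30 = 12 - 143/5 = -83/5)
-3611 + K(-47, 40) = -3611 - 83/5 = -18138/5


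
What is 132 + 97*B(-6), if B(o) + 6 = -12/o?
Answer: -256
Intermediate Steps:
B(o) = -6 - 12/o
132 + 97*B(-6) = 132 + 97*(-6 - 12/(-6)) = 132 + 97*(-6 - 12*(-1/6)) = 132 + 97*(-6 + 2) = 132 + 97*(-4) = 132 - 388 = -256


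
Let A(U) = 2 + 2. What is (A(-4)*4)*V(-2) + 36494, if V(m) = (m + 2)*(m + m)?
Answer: 36494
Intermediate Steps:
A(U) = 4
V(m) = 2*m*(2 + m) (V(m) = (2 + m)*(2*m) = 2*m*(2 + m))
(A(-4)*4)*V(-2) + 36494 = (4*4)*(2*(-2)*(2 - 2)) + 36494 = 16*(2*(-2)*0) + 36494 = 16*0 + 36494 = 0 + 36494 = 36494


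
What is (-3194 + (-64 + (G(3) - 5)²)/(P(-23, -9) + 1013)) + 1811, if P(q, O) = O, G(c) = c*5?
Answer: -347124/251 ≈ -1383.0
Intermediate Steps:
G(c) = 5*c
(-3194 + (-64 + (G(3) - 5)²)/(P(-23, -9) + 1013)) + 1811 = (-3194 + (-64 + (5*3 - 5)²)/(-9 + 1013)) + 1811 = (-3194 + (-64 + (15 - 5)²)/1004) + 1811 = (-3194 + (-64 + 10²)*(1/1004)) + 1811 = (-3194 + (-64 + 100)*(1/1004)) + 1811 = (-3194 + 36*(1/1004)) + 1811 = (-3194 + 9/251) + 1811 = -801685/251 + 1811 = -347124/251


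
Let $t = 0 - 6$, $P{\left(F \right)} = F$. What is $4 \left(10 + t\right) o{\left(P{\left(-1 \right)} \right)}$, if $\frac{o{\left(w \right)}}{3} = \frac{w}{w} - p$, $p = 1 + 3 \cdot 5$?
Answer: $-720$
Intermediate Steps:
$p = 16$ ($p = 1 + 15 = 16$)
$t = -6$ ($t = 0 - 6 = -6$)
$o{\left(w \right)} = -45$ ($o{\left(w \right)} = 3 \left(\frac{w}{w} - 16\right) = 3 \left(1 - 16\right) = 3 \left(-15\right) = -45$)
$4 \left(10 + t\right) o{\left(P{\left(-1 \right)} \right)} = 4 \left(10 - 6\right) \left(-45\right) = 4 \cdot 4 \left(-45\right) = 16 \left(-45\right) = -720$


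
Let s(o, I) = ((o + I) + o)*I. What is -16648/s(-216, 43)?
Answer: 16648/16727 ≈ 0.99528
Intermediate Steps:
s(o, I) = I*(I + 2*o) (s(o, I) = ((I + o) + o)*I = (I + 2*o)*I = I*(I + 2*o))
-16648/s(-216, 43) = -16648*1/(43*(43 + 2*(-216))) = -16648*1/(43*(43 - 432)) = -16648/(43*(-389)) = -16648/(-16727) = -16648*(-1/16727) = 16648/16727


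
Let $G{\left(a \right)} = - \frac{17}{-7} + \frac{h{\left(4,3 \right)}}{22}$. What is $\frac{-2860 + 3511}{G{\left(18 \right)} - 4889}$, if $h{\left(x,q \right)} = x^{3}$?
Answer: $- \frac{50127}{376042} \approx -0.1333$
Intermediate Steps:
$G{\left(a \right)} = \frac{411}{77}$ ($G{\left(a \right)} = - \frac{17}{-7} + \frac{4^{3}}{22} = \left(-17\right) \left(- \frac{1}{7}\right) + 64 \cdot \frac{1}{22} = \frac{17}{7} + \frac{32}{11} = \frac{411}{77}$)
$\frac{-2860 + 3511}{G{\left(18 \right)} - 4889} = \frac{-2860 + 3511}{\frac{411}{77} - 4889} = \frac{651}{- \frac{376042}{77}} = 651 \left(- \frac{77}{376042}\right) = - \frac{50127}{376042}$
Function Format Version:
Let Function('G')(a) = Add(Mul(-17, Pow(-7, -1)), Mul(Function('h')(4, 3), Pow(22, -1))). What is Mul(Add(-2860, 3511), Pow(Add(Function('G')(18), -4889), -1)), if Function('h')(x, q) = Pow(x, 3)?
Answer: Rational(-50127, 376042) ≈ -0.13330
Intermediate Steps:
Function('G')(a) = Rational(411, 77) (Function('G')(a) = Add(Mul(-17, Pow(-7, -1)), Mul(Pow(4, 3), Pow(22, -1))) = Add(Mul(-17, Rational(-1, 7)), Mul(64, Rational(1, 22))) = Add(Rational(17, 7), Rational(32, 11)) = Rational(411, 77))
Mul(Add(-2860, 3511), Pow(Add(Function('G')(18), -4889), -1)) = Mul(Add(-2860, 3511), Pow(Add(Rational(411, 77), -4889), -1)) = Mul(651, Pow(Rational(-376042, 77), -1)) = Mul(651, Rational(-77, 376042)) = Rational(-50127, 376042)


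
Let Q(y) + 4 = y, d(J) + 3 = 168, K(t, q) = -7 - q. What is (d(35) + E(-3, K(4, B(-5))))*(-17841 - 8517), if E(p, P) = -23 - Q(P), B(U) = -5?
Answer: -3900984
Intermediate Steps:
d(J) = 165 (d(J) = -3 + 168 = 165)
Q(y) = -4 + y
E(p, P) = -19 - P (E(p, P) = -23 - (-4 + P) = -23 + (4 - P) = -19 - P)
(d(35) + E(-3, K(4, B(-5))))*(-17841 - 8517) = (165 + (-19 - (-7 - 1*(-5))))*(-17841 - 8517) = (165 + (-19 - (-7 + 5)))*(-26358) = (165 + (-19 - 1*(-2)))*(-26358) = (165 + (-19 + 2))*(-26358) = (165 - 17)*(-26358) = 148*(-26358) = -3900984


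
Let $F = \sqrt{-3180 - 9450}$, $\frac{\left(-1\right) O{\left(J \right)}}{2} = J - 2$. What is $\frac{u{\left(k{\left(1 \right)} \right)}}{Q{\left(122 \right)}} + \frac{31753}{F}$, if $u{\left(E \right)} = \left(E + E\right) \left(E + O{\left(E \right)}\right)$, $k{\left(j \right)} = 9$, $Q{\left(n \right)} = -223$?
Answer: $\frac{90}{223} - \frac{31753 i \sqrt{12630}}{12630} \approx 0.40359 - 282.54 i$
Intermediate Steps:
$O{\left(J \right)} = 4 - 2 J$ ($O{\left(J \right)} = - 2 \left(J - 2\right) = - 2 \left(-2 + J\right) = 4 - 2 J$)
$F = i \sqrt{12630}$ ($F = \sqrt{-12630} = i \sqrt{12630} \approx 112.38 i$)
$u{\left(E \right)} = 2 E \left(4 - E\right)$ ($u{\left(E \right)} = \left(E + E\right) \left(E - \left(-4 + 2 E\right)\right) = 2 E \left(4 - E\right)$)
$\frac{u{\left(k{\left(1 \right)} \right)}}{Q{\left(122 \right)}} + \frac{31753}{F} = \frac{2 \cdot 9 \left(4 - 9\right)}{-223} + \frac{31753}{i \sqrt{12630}} = 2 \cdot 9 \left(4 - 9\right) \left(- \frac{1}{223}\right) + 31753 \left(- \frac{i \sqrt{12630}}{12630}\right) = 2 \cdot 9 \left(-5\right) \left(- \frac{1}{223}\right) - \frac{31753 i \sqrt{12630}}{12630} = \left(-90\right) \left(- \frac{1}{223}\right) - \frac{31753 i \sqrt{12630}}{12630} = \frac{90}{223} - \frac{31753 i \sqrt{12630}}{12630}$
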